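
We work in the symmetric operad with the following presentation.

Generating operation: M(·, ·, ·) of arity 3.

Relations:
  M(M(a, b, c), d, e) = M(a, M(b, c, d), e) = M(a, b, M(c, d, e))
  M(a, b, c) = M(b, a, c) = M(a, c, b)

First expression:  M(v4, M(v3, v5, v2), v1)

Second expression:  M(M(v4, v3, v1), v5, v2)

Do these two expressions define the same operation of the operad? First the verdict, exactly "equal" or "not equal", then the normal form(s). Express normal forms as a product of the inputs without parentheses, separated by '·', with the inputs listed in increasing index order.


equal; the common form is v1 · v2 · v3 · v4 · v5

Reducing the first expression gives v1 · v2 · v3 · v4 · v5
Reducing the second expression gives v1 · v2 · v3 · v4 · v5
Both agree, so they are equal.


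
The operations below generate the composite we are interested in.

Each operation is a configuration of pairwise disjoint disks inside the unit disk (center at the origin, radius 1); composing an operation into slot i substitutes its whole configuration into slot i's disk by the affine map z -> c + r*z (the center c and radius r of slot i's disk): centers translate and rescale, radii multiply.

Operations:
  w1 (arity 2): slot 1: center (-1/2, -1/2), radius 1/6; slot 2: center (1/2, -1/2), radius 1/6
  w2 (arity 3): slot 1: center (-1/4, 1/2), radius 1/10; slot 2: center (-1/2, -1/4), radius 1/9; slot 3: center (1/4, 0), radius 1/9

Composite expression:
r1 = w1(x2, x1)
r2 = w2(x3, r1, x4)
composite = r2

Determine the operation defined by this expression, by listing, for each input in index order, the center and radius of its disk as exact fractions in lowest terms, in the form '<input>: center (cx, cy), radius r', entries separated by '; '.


x1: center (-4/9, -11/36), radius 1/54; x2: center (-5/9, -11/36), radius 1/54; x3: center (-1/4, 1/2), radius 1/10; x4: center (1/4, 0), radius 1/9

Only the slot chain above each x matters under w2; compose those maps.
tracing x3 down its 1-map path: center (-1/4, 1/2), radius 1/10
tracing x2 down its 2-map path: center (-5/9, -11/36), radius 1/54
tracing x1 down its 2-map path: center (-4/9, -11/36), radius 1/54
tracing x4 down its 1-map path: center (1/4, 0), radius 1/9


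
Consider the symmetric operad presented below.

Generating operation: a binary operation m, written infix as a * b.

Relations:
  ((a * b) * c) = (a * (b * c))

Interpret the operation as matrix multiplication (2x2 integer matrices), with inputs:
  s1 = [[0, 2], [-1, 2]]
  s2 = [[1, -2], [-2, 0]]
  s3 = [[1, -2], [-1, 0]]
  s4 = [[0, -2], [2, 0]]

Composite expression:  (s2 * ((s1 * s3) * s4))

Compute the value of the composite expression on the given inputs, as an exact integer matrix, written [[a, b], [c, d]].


(s1 * s3) = [[-2, 0], [-3, 2]]
((s1 * s3) * s4) = [[0, 4], [4, 6]]
(s2 * ((s1 * s3) * s4)) = [[-8, -8], [0, -8]]

[[-8, -8], [0, -8]]


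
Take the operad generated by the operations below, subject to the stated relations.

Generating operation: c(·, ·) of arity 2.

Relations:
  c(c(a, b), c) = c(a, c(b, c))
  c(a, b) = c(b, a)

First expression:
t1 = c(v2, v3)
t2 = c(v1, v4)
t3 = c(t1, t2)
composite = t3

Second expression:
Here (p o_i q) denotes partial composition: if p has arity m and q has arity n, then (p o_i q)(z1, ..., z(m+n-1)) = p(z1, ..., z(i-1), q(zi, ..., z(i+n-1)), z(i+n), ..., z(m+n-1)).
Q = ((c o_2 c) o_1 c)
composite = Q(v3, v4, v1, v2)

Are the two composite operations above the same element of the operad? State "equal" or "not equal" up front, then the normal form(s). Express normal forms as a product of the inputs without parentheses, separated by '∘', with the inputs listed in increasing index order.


equal; both compose to v1 ∘ v2 ∘ v3 ∘ v4

The first composite normalizes to v1 ∘ v2 ∘ v3 ∘ v4
The second composite normalizes to v1 ∘ v2 ∘ v3 ∘ v4
One common form — equal.


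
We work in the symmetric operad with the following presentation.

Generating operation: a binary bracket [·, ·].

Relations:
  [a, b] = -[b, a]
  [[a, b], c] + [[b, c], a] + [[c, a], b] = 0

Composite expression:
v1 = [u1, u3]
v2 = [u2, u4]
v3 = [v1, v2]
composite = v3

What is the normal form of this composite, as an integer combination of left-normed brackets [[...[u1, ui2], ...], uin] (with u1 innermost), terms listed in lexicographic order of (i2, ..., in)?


A multilinear Lie element is pinned by u1-initial words (u1 innermost).
Composite bracket: [[u1, u3], [u2, u4]]
Each bracket splits as ab - ba, giving 8 signed words (2^3 = 8).
Coefficients come from the u1-initial words:
  u1u3u2u4 (sign +1) contributes +[[[u1, u3], u2], u4]
  u1u3u4u2 (sign -1) contributes -[[[u1, u3], u4], u2]

[[[u1, u3], u2], u4] - [[[u1, u3], u4], u2]


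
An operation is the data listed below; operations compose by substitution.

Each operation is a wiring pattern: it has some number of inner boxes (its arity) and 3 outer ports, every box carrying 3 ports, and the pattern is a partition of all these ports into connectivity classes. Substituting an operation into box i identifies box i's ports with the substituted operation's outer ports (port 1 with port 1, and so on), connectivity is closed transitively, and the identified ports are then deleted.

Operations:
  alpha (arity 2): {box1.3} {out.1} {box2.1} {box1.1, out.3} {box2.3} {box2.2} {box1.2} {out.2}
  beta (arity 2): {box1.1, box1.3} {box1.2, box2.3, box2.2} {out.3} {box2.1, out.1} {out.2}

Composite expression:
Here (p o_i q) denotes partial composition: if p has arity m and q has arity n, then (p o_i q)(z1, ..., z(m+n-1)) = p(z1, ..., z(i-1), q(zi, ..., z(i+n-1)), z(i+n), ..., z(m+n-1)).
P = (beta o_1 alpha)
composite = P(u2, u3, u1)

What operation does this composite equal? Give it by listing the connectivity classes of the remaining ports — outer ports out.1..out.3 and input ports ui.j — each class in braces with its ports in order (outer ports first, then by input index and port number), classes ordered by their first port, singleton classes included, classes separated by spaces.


{out.1, u1.1} {out.2} {out.3} {u1.2, u1.3} {u2.1} {u2.2} {u2.3} {u3.1} {u3.2} {u3.3}

Treat the ports identified at beta as solder joints: merge, then drop.
the subtree at alpha composes to {out.1} {out.2} {out.3, u2.1} {u2.2} {u2.3} {u3.1} {u3.2} {u3.3} on (u2, u3); out.j = own outer ports
the subtree at beta composes to {out.1, u1.1} {out.2} {out.3} {u1.2, u1.3} {u2.1} {u2.2} {u2.3} {u3.1} {u3.2} {u3.3} on (u2, u3, u1); out.j = own outer ports


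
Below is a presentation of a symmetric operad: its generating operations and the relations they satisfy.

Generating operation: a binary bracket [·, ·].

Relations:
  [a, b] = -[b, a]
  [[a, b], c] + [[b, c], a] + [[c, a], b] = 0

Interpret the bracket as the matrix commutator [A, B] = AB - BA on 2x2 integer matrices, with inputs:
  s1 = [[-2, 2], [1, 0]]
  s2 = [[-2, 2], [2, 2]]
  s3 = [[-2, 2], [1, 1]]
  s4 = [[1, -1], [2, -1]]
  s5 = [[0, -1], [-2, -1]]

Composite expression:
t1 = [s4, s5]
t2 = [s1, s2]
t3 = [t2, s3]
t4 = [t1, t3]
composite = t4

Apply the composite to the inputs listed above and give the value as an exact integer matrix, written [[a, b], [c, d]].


[[-116, 168], [80, 116]]

[s4, s5] = [[4, -1], [6, -4]]
[s1, s2] = [[2, 4], [0, -2]]
[[s1, s2], s3] = [[4, 20], [-4, -4]]
[[s4, s5], [[s1, s2], s3]] = [[-116, 168], [80, 116]]


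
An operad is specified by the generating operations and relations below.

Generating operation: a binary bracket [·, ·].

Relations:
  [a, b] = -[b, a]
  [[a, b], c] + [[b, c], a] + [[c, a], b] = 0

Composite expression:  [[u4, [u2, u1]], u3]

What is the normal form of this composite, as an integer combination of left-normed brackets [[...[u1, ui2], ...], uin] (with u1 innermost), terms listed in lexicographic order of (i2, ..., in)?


[[[u1, u2], u4], u3]

In the tensor algebra, words opening u1 carry the u1-anchored form.
Composite bracket: [[u4, [u2, u1]], u3]
Expanding via [a, b] = ab - ba: 8 signed words (2^3 = 8).
Collect the words opening with u1:
  word u1u2u4u3 has sign +1, contributing +[[[u1, u2], u4], u3]


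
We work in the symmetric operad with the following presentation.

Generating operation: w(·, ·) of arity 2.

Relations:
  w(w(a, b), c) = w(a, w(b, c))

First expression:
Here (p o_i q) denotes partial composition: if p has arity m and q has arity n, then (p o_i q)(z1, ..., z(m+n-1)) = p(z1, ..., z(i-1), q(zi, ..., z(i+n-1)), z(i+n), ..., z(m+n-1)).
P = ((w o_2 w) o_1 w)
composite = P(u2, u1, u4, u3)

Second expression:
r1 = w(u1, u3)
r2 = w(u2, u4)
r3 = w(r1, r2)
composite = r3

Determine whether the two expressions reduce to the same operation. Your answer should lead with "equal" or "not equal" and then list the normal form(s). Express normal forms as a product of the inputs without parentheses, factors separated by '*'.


not equal; first: u2 * u1 * u4 * u3; second: u1 * u3 * u2 * u4

Normal form of the first expression: u2 * u1 * u4 * u3
Normal form of the second expression: u1 * u3 * u2 * u4
Distinct normal forms: not equal.


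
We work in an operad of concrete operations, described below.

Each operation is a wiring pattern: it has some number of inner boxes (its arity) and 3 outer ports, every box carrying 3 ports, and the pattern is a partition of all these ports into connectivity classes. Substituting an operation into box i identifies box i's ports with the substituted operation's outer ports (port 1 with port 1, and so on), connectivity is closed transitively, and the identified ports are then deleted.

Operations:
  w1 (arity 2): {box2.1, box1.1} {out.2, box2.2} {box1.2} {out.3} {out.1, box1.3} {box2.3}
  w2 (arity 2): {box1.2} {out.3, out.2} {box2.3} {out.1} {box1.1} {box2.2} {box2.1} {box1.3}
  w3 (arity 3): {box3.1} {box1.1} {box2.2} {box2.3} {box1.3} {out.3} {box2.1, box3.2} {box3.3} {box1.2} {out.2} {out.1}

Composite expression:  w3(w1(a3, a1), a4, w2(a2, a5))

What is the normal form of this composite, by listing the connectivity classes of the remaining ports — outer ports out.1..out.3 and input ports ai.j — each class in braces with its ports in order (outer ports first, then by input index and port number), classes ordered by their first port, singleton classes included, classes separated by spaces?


Connectivity passes through glued w3-boundaries; trace each wire chain.
the subtree at w1 composes to {out.1, a3.3} {out.2, a1.2} {out.3} {a1.1, a3.1} {a1.3} {a3.2} on (a3, a1); out.j = own outer ports
the subtree at w2 composes to {out.1} {out.2, out.3} {a2.1} {a2.2} {a2.3} {a5.1} {a5.2} {a5.3} on (a2, a5); out.j = own outer ports
the subtree at w3 composes to {out.1} {out.2} {out.3} {a1.1, a3.1} {a1.2} {a1.3} {a2.1} {a2.2} {a2.3} {a3.2} {a3.3} {a4.1} {a4.2} {a4.3} {a5.1} {a5.2} {a5.3} on (a3, a1, a4, a2, a5); out.j = own outer ports

{out.1} {out.2} {out.3} {a1.1, a3.1} {a1.2} {a1.3} {a2.1} {a2.2} {a2.3} {a3.2} {a3.3} {a4.1} {a4.2} {a4.3} {a5.1} {a5.2} {a5.3}


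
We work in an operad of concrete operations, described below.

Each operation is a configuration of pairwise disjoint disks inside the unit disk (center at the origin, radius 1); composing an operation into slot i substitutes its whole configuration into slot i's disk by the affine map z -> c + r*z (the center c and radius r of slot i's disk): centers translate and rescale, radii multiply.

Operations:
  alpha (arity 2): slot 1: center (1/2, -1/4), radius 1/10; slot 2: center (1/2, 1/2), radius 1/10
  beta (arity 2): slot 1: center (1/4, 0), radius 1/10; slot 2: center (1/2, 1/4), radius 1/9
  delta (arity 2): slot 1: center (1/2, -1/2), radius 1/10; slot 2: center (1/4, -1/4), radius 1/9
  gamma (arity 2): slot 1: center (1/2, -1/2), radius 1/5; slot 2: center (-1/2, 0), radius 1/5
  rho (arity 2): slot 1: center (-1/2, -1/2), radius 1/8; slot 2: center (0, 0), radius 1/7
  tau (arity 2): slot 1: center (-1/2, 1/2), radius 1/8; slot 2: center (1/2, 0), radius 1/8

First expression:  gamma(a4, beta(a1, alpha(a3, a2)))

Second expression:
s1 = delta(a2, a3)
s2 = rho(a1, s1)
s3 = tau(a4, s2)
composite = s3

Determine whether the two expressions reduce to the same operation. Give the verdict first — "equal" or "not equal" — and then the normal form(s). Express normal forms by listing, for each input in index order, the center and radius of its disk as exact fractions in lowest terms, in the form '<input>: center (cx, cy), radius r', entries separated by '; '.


not equal; the first gives a1: center (-9/20, 0), radius 1/50; a2: center (-7/18, 11/180), radius 1/450; a3: center (-7/18, 2/45), radius 1/450; a4: center (1/2, -1/2), radius 1/5 and the second a1: center (7/16, -1/16), radius 1/64; a2: center (57/112, -1/112), radius 1/560; a3: center (113/224, -1/224), radius 1/504; a4: center (-1/2, 1/2), radius 1/8


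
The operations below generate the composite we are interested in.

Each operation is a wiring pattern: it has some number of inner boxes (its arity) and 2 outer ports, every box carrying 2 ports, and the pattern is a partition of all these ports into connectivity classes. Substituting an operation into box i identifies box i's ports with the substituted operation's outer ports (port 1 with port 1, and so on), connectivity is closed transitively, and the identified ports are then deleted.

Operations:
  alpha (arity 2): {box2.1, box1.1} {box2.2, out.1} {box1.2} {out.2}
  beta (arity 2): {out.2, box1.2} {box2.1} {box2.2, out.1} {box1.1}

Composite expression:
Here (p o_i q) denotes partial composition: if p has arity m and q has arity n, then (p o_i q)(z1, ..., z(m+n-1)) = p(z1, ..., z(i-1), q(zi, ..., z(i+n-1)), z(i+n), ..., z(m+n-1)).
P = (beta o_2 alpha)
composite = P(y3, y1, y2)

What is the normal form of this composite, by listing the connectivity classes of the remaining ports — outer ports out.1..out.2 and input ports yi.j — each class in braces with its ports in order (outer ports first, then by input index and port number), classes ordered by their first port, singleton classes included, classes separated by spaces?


After gluing at beta, chains via deleted ports link the y-ports.
after alpha, the pattern on (y1, y2) reads {out.1, y2.2} {out.2} {y1.1, y2.1} {y1.2} (out.j = its outer ports)
after beta, the pattern on (y3, y1, y2) reads {out.1} {out.2, y3.2} {y1.1, y2.1} {y1.2} {y2.2} {y3.1} (out.j = its outer ports)

{out.1} {out.2, y3.2} {y1.1, y2.1} {y1.2} {y2.2} {y3.1}


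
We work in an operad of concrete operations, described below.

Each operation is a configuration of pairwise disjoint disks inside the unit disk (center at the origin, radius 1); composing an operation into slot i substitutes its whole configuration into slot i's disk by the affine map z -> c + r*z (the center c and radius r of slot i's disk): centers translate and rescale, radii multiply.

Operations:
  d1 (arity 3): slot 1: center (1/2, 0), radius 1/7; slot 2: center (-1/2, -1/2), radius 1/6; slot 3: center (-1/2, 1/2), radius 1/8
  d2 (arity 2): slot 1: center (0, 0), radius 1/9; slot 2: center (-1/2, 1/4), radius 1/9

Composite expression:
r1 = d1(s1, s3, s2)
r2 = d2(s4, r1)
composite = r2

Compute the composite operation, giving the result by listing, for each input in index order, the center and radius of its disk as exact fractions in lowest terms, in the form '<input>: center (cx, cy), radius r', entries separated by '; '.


Only the slot chain above each s matters under d2; compose those maps.
input s4: composing its 1 substitution step yields center (0, 0), radius 1/9
input s1: composing its 2 substitution steps yields center (-4/9, 1/4), radius 1/63
input s3: composing its 2 substitution steps yields center (-5/9, 7/36), radius 1/54
input s2: composing its 2 substitution steps yields center (-5/9, 11/36), radius 1/72

s1: center (-4/9, 1/4), radius 1/63; s2: center (-5/9, 11/36), radius 1/72; s3: center (-5/9, 7/36), radius 1/54; s4: center (0, 0), radius 1/9


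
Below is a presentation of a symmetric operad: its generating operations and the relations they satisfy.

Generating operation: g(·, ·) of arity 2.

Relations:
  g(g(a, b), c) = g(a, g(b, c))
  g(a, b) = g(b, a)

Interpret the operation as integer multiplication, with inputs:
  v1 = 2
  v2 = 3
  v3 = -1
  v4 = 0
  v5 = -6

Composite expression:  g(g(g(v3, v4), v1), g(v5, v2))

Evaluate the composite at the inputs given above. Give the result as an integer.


0


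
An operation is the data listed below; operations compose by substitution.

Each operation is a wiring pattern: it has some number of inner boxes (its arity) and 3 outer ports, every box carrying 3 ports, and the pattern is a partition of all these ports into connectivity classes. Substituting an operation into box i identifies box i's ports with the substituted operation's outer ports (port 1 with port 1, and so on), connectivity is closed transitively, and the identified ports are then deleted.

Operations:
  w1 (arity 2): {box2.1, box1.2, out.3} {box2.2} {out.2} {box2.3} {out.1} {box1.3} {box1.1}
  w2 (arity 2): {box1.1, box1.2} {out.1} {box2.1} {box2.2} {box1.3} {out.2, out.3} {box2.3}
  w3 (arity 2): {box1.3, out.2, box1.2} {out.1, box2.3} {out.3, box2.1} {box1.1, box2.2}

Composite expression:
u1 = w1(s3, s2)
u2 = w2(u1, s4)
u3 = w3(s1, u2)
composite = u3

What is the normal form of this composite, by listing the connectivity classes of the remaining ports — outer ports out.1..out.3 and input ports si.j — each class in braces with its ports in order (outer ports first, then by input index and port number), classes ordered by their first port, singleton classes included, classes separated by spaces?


{out.1, s1.1} {out.2, s1.2, s1.3} {out.3} {s2.1, s3.2} {s2.2} {s2.3} {s3.1} {s3.3} {s4.1} {s4.2} {s4.3}


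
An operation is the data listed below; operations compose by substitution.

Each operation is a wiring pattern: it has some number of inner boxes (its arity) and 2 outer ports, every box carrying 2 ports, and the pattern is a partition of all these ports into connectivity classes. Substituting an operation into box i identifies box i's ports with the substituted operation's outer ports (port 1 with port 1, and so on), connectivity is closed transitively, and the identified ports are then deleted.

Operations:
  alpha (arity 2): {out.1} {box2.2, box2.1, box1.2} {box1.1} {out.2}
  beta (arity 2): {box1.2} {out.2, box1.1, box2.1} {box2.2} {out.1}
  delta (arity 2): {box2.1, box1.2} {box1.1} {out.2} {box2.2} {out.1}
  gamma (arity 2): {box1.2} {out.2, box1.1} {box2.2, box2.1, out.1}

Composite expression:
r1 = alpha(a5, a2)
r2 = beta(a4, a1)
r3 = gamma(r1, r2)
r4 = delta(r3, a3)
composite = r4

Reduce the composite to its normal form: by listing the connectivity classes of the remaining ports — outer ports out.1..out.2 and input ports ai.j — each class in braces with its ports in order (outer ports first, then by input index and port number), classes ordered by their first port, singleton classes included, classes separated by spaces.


{out.1} {out.2} {a1.1, a4.1} {a1.2} {a2.1, a2.2, a5.2} {a3.1} {a3.2} {a4.2} {a5.1}

Connectivity passes through glued delta-boundaries; trace each wire chain.
after alpha, the pattern on (a5, a2) reads {out.1} {out.2} {a2.1, a2.2, a5.2} {a5.1} (out.j = its outer ports)
after beta, the pattern on (a4, a1) reads {out.1} {out.2, a1.1, a4.1} {a1.2} {a4.2} (out.j = its outer ports)
after gamma, the pattern on (a5, a2, a4, a1) reads {out.1, a1.1, a4.1} {out.2} {a1.2} {a2.1, a2.2, a5.2} {a4.2} {a5.1} (out.j = its outer ports)
after delta, the pattern on (a5, a2, a4, a1, a3) reads {out.1} {out.2} {a1.1, a4.1} {a1.2} {a2.1, a2.2, a5.2} {a3.1} {a3.2} {a4.2} {a5.1} (out.j = its outer ports)


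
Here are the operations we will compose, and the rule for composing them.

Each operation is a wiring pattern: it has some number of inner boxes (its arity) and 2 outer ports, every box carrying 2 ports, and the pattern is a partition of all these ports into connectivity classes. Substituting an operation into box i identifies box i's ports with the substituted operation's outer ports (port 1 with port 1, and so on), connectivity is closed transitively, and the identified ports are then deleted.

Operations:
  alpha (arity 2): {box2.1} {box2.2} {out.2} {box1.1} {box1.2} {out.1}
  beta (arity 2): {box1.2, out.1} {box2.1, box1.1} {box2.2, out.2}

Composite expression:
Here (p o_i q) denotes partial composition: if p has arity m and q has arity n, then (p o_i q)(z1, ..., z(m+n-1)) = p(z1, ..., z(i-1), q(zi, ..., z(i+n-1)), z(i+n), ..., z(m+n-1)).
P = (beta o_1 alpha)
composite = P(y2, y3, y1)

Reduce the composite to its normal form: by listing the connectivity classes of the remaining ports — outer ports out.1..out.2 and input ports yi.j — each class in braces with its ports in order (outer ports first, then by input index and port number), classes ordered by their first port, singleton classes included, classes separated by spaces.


{out.1} {out.2, y1.2} {y1.1} {y2.1} {y2.2} {y3.1} {y3.2}


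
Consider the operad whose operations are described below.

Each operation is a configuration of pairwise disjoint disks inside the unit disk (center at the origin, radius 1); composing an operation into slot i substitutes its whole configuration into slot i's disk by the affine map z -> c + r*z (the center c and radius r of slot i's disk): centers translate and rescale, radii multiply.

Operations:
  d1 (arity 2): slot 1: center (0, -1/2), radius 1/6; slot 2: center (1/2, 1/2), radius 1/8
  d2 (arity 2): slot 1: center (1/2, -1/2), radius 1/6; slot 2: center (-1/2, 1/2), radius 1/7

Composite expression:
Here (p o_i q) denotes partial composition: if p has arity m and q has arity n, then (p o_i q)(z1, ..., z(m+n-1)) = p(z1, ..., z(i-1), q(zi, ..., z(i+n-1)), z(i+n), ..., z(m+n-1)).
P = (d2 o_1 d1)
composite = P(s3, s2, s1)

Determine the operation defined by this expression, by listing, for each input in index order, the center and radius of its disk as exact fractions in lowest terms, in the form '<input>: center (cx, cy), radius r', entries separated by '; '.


s1: center (-1/2, 1/2), radius 1/7; s2: center (7/12, -5/12), radius 1/48; s3: center (1/2, -7/12), radius 1/36

Follow each s-input down from d2: c' goes to c + r*c', radius to r*r'.
input s3: applying the 2 nested substitutions gives center (1/2, -7/12), radius 1/36
input s2: applying the 2 nested substitutions gives center (7/12, -5/12), radius 1/48
input s1: applying the 1 nested substitution gives center (-1/2, 1/2), radius 1/7


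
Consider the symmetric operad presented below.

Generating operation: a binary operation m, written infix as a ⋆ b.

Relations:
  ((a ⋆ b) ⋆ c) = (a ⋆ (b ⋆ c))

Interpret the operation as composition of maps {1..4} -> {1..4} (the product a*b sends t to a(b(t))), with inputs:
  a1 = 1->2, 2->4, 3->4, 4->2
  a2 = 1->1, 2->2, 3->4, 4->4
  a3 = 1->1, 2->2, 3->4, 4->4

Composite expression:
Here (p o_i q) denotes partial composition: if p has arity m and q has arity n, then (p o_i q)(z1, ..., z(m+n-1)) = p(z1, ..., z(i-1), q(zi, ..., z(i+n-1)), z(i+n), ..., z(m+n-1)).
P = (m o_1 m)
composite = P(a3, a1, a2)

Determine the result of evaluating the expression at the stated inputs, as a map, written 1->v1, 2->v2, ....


1->2, 2->4, 3->2, 4->2

(a3 ⋆ a1) = 1->2, 2->4, 3->4, 4->2
((a3 ⋆ a1) ⋆ a2) = 1->2, 2->4, 3->2, 4->2


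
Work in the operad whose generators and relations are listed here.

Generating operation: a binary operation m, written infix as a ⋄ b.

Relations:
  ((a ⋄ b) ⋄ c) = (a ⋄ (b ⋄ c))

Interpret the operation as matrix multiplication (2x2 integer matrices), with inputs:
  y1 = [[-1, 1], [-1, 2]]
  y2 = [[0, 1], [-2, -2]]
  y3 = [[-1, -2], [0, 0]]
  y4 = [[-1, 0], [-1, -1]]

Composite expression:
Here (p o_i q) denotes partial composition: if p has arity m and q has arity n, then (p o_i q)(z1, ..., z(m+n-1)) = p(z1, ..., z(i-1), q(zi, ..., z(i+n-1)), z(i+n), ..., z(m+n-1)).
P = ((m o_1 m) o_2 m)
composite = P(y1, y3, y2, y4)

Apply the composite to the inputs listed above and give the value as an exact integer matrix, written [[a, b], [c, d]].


(y3 ⋄ y2) = [[4, 3], [0, 0]]
(y1 ⋄ (y3 ⋄ y2)) = [[-4, -3], [-4, -3]]
((y1 ⋄ (y3 ⋄ y2)) ⋄ y4) = [[7, 3], [7, 3]]

[[7, 3], [7, 3]]


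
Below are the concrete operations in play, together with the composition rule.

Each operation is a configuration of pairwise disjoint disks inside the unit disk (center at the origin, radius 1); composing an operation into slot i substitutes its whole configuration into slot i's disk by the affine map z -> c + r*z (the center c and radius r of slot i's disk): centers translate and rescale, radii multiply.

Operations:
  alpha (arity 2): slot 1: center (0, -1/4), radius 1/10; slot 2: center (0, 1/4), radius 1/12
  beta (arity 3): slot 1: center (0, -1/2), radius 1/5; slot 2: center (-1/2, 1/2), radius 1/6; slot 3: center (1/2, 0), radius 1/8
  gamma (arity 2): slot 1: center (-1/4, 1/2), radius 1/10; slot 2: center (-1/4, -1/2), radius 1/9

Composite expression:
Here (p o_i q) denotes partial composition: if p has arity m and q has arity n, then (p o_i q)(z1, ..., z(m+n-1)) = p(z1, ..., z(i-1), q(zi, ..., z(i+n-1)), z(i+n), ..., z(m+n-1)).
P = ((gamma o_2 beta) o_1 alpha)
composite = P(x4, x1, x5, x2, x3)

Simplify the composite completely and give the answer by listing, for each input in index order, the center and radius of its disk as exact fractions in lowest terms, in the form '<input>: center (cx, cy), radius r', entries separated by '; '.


x1: center (-1/4, 21/40), radius 1/120; x2: center (-11/36, -4/9), radius 1/54; x3: center (-7/36, -1/2), radius 1/72; x4: center (-1/4, 19/40), radius 1/100; x5: center (-1/4, -5/9), radius 1/45

Each x-disk chains the slot maps above it in gamma; radii multiply.
for x4, the 2-step affine chain lands on center (-1/4, 19/40), radius 1/100
for x1, the 2-step affine chain lands on center (-1/4, 21/40), radius 1/120
for x5, the 2-step affine chain lands on center (-1/4, -5/9), radius 1/45
for x2, the 2-step affine chain lands on center (-11/36, -4/9), radius 1/54
for x3, the 2-step affine chain lands on center (-7/36, -1/2), radius 1/72


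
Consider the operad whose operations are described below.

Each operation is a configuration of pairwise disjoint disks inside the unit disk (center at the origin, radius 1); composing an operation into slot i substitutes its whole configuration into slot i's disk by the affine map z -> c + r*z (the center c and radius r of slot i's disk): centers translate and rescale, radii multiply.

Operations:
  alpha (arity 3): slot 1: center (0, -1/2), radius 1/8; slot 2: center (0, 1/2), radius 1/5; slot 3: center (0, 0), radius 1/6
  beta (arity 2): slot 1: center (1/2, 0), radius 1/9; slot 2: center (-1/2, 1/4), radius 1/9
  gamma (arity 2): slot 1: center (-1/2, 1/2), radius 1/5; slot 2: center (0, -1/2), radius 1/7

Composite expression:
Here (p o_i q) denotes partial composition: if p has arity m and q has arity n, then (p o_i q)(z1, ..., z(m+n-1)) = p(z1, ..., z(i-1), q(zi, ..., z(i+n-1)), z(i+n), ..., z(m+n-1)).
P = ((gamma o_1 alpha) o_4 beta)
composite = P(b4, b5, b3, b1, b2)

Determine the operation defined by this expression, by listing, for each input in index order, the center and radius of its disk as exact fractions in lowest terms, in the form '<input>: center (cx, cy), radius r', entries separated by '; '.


Follow each b-input down from gamma: c' goes to c + r*c', radius to r*r'.
for b4, the 2-step affine chain lands on center (-1/2, 2/5), radius 1/40
for b5, the 2-step affine chain lands on center (-1/2, 3/5), radius 1/25
for b3, the 2-step affine chain lands on center (-1/2, 1/2), radius 1/30
for b1, the 2-step affine chain lands on center (1/14, -1/2), radius 1/63
for b2, the 2-step affine chain lands on center (-1/14, -13/28), radius 1/63

b1: center (1/14, -1/2), radius 1/63; b2: center (-1/14, -13/28), radius 1/63; b3: center (-1/2, 1/2), radius 1/30; b4: center (-1/2, 2/5), radius 1/40; b5: center (-1/2, 3/5), radius 1/25


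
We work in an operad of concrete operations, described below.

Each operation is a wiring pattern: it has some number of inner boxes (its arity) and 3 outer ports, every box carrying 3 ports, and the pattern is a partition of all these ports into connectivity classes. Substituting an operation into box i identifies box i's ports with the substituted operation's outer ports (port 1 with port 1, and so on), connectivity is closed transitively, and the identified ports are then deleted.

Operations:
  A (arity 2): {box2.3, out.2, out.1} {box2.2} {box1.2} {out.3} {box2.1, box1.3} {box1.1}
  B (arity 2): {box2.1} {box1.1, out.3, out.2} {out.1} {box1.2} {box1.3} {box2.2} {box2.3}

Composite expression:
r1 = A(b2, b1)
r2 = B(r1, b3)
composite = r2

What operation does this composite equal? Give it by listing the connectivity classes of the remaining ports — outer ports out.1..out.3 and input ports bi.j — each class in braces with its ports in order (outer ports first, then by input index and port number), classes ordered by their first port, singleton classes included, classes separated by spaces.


Treat the ports identified at B as solder joints: merge, then drop.
the subtree at A composes to {out.1, out.2, b1.3} {out.3} {b1.1, b2.3} {b1.2} {b2.1} {b2.2} on (b2, b1); out.j = own outer ports
the subtree at B composes to {out.1} {out.2, out.3, b1.3} {b1.1, b2.3} {b1.2} {b2.1} {b2.2} {b3.1} {b3.2} {b3.3} on (b2, b1, b3); out.j = own outer ports

{out.1} {out.2, out.3, b1.3} {b1.1, b2.3} {b1.2} {b2.1} {b2.2} {b3.1} {b3.2} {b3.3}


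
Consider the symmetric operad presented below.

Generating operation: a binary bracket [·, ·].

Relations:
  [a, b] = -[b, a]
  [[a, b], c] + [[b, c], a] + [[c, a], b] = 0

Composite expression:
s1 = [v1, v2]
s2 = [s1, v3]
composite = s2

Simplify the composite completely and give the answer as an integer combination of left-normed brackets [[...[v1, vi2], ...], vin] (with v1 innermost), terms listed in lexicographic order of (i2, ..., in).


Skip Jacobi rewriting: expand, keep v1-initial words, read off terms.
Composite bracket: [[v1, v2], v3]
Full expansion: 4 signed words from ab - ba (2^2 = 4).
Coefficients come from the v1-initial words:
  word v1v2v3 has sign +1, contributing +[[v1, v2], v3]

[[v1, v2], v3]


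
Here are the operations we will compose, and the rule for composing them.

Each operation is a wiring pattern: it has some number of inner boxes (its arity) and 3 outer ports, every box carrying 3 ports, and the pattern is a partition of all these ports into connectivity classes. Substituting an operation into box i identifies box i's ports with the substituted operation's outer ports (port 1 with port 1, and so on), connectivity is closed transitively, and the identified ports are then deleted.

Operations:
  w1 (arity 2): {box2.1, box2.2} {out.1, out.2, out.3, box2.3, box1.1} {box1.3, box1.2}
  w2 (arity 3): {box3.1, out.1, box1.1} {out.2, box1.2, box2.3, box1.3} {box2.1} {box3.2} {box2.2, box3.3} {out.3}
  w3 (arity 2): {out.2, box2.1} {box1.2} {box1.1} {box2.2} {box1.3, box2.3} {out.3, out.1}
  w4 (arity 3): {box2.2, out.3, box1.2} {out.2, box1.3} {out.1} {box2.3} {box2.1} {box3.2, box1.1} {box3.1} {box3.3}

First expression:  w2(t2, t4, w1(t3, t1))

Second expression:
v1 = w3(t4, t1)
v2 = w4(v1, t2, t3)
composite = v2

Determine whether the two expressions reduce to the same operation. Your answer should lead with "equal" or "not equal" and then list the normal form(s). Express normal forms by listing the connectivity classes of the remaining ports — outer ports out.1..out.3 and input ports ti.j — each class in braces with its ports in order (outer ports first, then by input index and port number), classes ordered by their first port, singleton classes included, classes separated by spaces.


not equal: they reduce to {out.1, t1.3, t2.1, t3.1, t4.2} {out.2, t2.2, t2.3, t4.3} {out.3} {t1.1, t1.2} {t3.2, t3.3} {t4.1} and {out.1} {out.2, t3.2} {out.3, t1.1, t2.2} {t1.2} {t1.3, t4.3} {t2.1} {t2.3} {t3.1} {t3.3} {t4.1} {t4.2}

The first expression, normalized: {out.1, t1.3, t2.1, t3.1, t4.2} {out.2, t2.2, t2.3, t4.3} {out.3} {t1.1, t1.2} {t3.2, t3.3} {t4.1}
The second expression, normalized: {out.1} {out.2, t3.2} {out.3, t1.1, t2.2} {t1.2} {t1.3, t4.3} {t2.1} {t2.3} {t3.1} {t3.3} {t4.1} {t4.2}
Different reductions; not equal.


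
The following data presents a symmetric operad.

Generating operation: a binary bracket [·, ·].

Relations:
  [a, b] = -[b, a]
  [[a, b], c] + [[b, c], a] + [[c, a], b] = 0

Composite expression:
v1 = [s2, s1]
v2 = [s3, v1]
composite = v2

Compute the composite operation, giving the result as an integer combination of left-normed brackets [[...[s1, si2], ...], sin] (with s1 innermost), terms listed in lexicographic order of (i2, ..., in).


[[s1, s2], s3]

Skip Jacobi rewriting: expand, keep s1-initial words, read off terms.
Composite bracket: [s3, [s2, s1]]
Under [a, b] = ab - ba we get 4 signed associative words (2^2 = 4).
The s1-initial words carry the normal form:
  s1s2s3 (sign +1) contributes +[[s1, s2], s3]


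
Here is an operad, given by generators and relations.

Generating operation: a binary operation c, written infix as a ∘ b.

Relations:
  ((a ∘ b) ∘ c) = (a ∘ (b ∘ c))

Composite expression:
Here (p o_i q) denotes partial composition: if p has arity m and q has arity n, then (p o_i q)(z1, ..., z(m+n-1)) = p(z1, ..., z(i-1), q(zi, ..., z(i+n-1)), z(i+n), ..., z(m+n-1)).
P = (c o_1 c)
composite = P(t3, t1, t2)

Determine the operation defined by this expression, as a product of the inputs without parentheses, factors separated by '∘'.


t3 ∘ t1 ∘ t2

Under associativity of c, the answer is the t's in reading order.
(t3 ∘ t1) reduces to t3 ∘ t1
((t3 ∘ t1) ∘ t2) reduces to t3 ∘ t1 ∘ t2


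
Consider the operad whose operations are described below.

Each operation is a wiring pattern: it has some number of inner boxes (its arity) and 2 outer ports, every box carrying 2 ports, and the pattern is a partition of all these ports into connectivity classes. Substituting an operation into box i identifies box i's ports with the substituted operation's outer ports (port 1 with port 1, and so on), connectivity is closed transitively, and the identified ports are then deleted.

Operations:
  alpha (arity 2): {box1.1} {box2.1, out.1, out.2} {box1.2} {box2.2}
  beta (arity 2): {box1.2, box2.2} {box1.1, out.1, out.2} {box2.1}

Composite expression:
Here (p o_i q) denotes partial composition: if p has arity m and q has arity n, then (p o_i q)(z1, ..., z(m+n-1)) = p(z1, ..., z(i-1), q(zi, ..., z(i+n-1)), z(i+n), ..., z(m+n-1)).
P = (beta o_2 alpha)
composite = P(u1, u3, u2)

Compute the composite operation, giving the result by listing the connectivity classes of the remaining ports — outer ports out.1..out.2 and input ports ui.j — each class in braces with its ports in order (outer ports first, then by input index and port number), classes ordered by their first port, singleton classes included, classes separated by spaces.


{out.1, out.2, u1.1} {u1.2, u2.1} {u2.2} {u3.1} {u3.2}

Two ports join when wires chain via beta-identified ports.
after alpha, the pattern on (u3, u2) reads {out.1, out.2, u2.1} {u2.2} {u3.1} {u3.2} (out.j = its outer ports)
after beta, the pattern on (u1, u3, u2) reads {out.1, out.2, u1.1} {u1.2, u2.1} {u2.2} {u3.1} {u3.2} (out.j = its outer ports)


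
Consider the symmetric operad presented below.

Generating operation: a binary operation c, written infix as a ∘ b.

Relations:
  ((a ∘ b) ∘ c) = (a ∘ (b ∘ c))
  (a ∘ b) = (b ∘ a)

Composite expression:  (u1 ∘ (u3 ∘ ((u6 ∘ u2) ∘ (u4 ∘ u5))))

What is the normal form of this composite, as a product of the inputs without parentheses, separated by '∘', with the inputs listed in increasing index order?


u1 ∘ u2 ∘ u3 ∘ u4 ∘ u5 ∘ u6

With c associative and commutative, the u-input set is all that matters.
(u6 ∘ u2) flattens to u6 ∘ u2
(u4 ∘ u5) flattens to u4 ∘ u5
((u6 ∘ u2) ∘ (u4 ∘ u5)) flattens to u6 ∘ u2 ∘ u4 ∘ u5
(u3 ∘ ((u6 ∘ u2) ∘ (u4 ∘ u5))) flattens to u3 ∘ u6 ∘ u2 ∘ u4 ∘ u5
(u1 ∘ (u3 ∘ ((u6 ∘ u2) ∘ (u4 ∘ u5)))) flattens to u1 ∘ u3 ∘ u6 ∘ u2 ∘ u4 ∘ u5
the factors in increasing index order: u1 ∘ u2 ∘ u3 ∘ u4 ∘ u5 ∘ u6


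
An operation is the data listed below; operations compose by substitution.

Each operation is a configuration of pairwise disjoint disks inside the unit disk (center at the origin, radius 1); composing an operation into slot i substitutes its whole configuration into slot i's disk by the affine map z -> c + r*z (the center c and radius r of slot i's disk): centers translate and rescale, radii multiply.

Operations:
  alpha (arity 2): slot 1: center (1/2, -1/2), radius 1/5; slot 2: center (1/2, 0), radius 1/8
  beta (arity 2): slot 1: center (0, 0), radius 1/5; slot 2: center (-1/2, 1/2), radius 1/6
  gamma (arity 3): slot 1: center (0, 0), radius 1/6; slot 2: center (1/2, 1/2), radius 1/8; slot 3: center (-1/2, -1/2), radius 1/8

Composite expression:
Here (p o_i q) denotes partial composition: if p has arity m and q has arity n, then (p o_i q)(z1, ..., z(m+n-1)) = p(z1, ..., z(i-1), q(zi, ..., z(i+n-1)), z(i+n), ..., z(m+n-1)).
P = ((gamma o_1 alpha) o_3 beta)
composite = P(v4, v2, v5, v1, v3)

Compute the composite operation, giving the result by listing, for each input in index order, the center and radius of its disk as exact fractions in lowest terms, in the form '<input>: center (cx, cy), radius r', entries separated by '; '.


v1: center (7/16, 9/16), radius 1/48; v2: center (1/12, 0), radius 1/48; v3: center (-1/2, -1/2), radius 1/8; v4: center (1/12, -1/12), radius 1/30; v5: center (1/2, 1/2), radius 1/40

Only the slot chain above each v matters under gamma; compose those maps.
v4 passes through 2 substitutions, ending at center (1/12, -1/12), radius 1/30
v2 passes through 2 substitutions, ending at center (1/12, 0), radius 1/48
v5 passes through 2 substitutions, ending at center (1/2, 1/2), radius 1/40
v1 passes through 2 substitutions, ending at center (7/16, 9/16), radius 1/48
v3 passes through 1 substitution, ending at center (-1/2, -1/2), radius 1/8


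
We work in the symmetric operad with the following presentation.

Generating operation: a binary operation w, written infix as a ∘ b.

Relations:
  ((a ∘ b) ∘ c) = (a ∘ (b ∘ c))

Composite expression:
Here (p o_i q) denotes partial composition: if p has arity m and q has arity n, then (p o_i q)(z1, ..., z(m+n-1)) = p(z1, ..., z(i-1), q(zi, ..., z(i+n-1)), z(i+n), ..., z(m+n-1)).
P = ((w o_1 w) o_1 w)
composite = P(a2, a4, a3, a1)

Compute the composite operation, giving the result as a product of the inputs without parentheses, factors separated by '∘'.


Every regrouping of w is equal, so read the a-inputs in written order.
(a2 ∘ a4) spells out as a2 ∘ a4
((a2 ∘ a4) ∘ a3) spells out as a2 ∘ a4 ∘ a3
(((a2 ∘ a4) ∘ a3) ∘ a1) spells out as a2 ∘ a4 ∘ a3 ∘ a1

a2 ∘ a4 ∘ a3 ∘ a1


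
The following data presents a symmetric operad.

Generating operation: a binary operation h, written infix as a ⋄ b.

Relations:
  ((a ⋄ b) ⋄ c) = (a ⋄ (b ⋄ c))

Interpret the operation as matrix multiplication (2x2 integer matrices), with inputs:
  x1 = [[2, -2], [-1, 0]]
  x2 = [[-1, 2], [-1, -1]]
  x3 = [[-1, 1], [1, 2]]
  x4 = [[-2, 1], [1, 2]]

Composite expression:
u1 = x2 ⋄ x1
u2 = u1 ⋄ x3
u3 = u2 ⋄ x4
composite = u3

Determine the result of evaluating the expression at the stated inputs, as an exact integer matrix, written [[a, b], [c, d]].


[[-12, 6], [-3, 9]]

(x2 ⋄ x1) = [[-4, 2], [-1, 2]]
((x2 ⋄ x1) ⋄ x3) = [[6, 0], [3, 3]]
(((x2 ⋄ x1) ⋄ x3) ⋄ x4) = [[-12, 6], [-3, 9]]


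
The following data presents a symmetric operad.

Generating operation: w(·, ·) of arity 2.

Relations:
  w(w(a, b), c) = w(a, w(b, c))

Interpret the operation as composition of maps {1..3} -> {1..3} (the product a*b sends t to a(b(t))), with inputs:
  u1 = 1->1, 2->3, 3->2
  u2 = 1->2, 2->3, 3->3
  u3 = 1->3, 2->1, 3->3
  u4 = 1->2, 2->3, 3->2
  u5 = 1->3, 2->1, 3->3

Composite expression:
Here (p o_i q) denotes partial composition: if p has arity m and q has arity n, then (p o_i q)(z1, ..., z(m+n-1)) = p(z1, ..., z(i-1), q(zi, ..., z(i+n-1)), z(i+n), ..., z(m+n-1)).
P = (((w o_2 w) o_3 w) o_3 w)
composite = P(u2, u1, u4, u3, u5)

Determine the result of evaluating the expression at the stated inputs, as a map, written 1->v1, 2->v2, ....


w(u4, u3) = 1->2, 2->2, 3->2
w(w(u4, u3), u5) = 1->2, 2->2, 3->2
w(u1, w(w(u4, u3), u5)) = 1->3, 2->3, 3->3
w(u2, w(u1, w(w(u4, u3), u5))) = 1->3, 2->3, 3->3

1->3, 2->3, 3->3
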